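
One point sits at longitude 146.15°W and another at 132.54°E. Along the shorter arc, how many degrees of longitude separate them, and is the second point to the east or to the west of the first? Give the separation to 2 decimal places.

81.31° west

Raw difference: 132.54 − -146.15 = 278.69°.
Normalise into (−180°, 180°]: 278.69° − 360° = -81.31°.
Negative ⇒ the second point lies to the west; separation 81.31°.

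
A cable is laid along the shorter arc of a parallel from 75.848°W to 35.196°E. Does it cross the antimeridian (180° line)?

No

Signed shortest Δλ = ((35.196 − -75.848 + 180) mod 360) − 180 = 111.044°.
Going east by 111.044° from -75.848° reaches +35.196° without touching 180°.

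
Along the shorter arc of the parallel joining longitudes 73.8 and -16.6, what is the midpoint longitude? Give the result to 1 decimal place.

+28.6°

Signed shortest Δλ from +73.8° to -16.6° is -90.4°.
Midpoint longitude = +73.8° + (-90.4°)/2 = +73.8° − 45.2° = +28.6°.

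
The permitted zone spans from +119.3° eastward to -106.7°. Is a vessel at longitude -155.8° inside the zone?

Band width going east from +119.3° to -106.7°: ((-106.7 − 119.3) mod 360) = 134.0°.
Offset of -155.8° east of the west edge: ((-155.8 − 119.3) mod 360) = 84.9°.
84.9° ≤ 134.0° ⇒ inside.

Yes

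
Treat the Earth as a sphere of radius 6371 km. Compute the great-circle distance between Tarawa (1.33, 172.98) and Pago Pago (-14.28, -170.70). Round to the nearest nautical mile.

Δλ = -170.70 − 172.98 = -343.68°; wrapped into (−180°, 180°]: 16.32°.
Δφ = -14.28 − 1.33 = -15.61°.
a = sin²(Δφ/2) + cos φ₁ · cos φ₂ · sin²(Δλ/2) = 0.037961.
c = 2·atan2(√a, √(1−a)) = 0.39218 rad → d = 6371·c ≈ 2498.57 km ≈ 1349.12 nmi.

1349 nmi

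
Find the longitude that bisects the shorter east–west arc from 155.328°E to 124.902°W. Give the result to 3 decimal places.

Signed shortest Δλ from +155.328° to -124.902° is +79.770°.
Midpoint longitude = +155.328° + (+79.770°)/2 = +155.328° + 39.885° = +195.213°.
Normalise into (−180°, 180°]: -164.787°.
(The naïve average (+155.328 + -124.902)/2 = 15.213° is on the wrong side of the globe.)

164.787°W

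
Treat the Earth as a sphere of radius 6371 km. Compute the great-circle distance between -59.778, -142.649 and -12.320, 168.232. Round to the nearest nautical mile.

Δλ = 168.232 − -142.649 = 310.881°; wrapped into (−180°, 180°]: -49.119°.
Δφ = -12.320 − -59.778 = 47.458°.
a = sin²(Δφ/2) + cos φ₁ · cos φ₂ · sin²(Δλ/2) = 0.246889.
c = 2·atan2(√a, √(1−a)) = 1.04000 rad → d = 6371·c ≈ 6625.82 km ≈ 3577.66 nmi.

3578 nmi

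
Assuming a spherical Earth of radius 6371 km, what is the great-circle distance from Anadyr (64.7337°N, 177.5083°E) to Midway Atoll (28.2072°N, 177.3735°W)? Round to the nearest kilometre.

4078 km

Δλ = -177.3735 − 177.5083 = -354.8818°; wrapped into (−180°, 180°]: 5.1182°.
Δφ = 28.2072 − 64.7337 = -36.5265°.
a = sin²(Δφ/2) + cos φ₁ · cos φ₂ · sin²(Δλ/2) = 0.098959.
c = 2·atan2(√a, √(1−a)) = 0.64002 rad → d = 6371·c ≈ 4077.59 km.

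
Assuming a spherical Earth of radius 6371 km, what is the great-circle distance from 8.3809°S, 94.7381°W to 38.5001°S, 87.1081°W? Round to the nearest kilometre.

Δλ = -87.1081 − -94.7381 = 7.6300°.
Δφ = -38.5001 − -8.3809 = -30.1192°.
a = sin²(Δφ/2) + cos φ₁ · cos φ₂ · sin²(Δλ/2) = 0.070936.
c = 2·atan2(√a, √(1−a)) = 0.53918 rad → d = 6371·c ≈ 3435.14 km.

3435 km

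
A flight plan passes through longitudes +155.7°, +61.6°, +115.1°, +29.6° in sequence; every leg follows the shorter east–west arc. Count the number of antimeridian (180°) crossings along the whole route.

0

Leg 1: +155.7° → +61.6°, shortest Δλ = -94.1° (west) — does not cross 180°.
Leg 2: +61.6° → +115.1°, shortest Δλ = 53.5° (east) — does not cross 180°.
Leg 3: +115.1° → +29.6°, shortest Δλ = -85.5° (west) — does not cross 180°.
Total crossings: 0.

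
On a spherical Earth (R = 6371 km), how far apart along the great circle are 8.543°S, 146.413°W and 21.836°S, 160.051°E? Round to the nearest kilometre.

5901 km

Δλ = 160.051 − -146.413 = 306.464°; wrapped into (−180°, 180°]: -53.536°.
Δφ = -21.836 − -8.543 = -13.293°.
a = sin²(Δφ/2) + cos φ₁ · cos φ₂ · sin²(Δλ/2) = 0.199595.
c = 2·atan2(√a, √(1−a)) = 0.92628 rad → d = 6371·c ≈ 5901.35 km.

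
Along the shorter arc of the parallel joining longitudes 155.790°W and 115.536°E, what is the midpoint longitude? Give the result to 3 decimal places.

Signed shortest Δλ from -155.790° to +115.536° is -88.674°.
Midpoint longitude = -155.790° + (-88.674°)/2 = -155.790° − 44.337° = -200.127°.
Normalise into (−180°, 180°]: +159.873°.
(The naïve average (-155.790 + +115.536)/2 = -20.127° is on the wrong side of the globe.)

159.873°E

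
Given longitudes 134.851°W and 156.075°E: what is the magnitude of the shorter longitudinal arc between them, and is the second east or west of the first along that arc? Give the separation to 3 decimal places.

Raw difference: 156.075 − -134.851 = 290.926°.
Normalise into (−180°, 180°]: 290.926° − 360° = -69.074°.
Negative ⇒ the second point lies to the west; separation 69.074°.

69.074° west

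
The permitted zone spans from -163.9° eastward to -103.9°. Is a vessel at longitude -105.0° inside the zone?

Band width going east from -163.9° to -103.9°: ((-103.9 − -163.9) mod 360) = 60.0°.
Offset of -105.0° east of the west edge: ((-105.0 − -163.9) mod 360) = 58.9°.
58.9° ≤ 60.0° ⇒ inside.

Yes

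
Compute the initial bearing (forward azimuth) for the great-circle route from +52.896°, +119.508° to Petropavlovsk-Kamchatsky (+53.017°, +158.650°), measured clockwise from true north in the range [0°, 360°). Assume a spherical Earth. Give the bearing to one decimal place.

Δλ = 158.650 − 119.508 = 39.142°.
θ = atan2( sin Δλ · cos φ₂ , cos φ₁ · sin φ₂ − sin φ₁ · cos φ₂ · cos Δλ )
  = atan2(0.37974, 0.10978) = 73.876° → normalised to [0°, 360°): 73.876°.

73.9°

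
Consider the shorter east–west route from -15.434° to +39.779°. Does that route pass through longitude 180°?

Signed shortest Δλ = ((39.779 − -15.434 + 180) mod 360) − 180 = 55.213°.
Going east by 55.213° from -15.434° reaches +39.779° without touching 180°.

No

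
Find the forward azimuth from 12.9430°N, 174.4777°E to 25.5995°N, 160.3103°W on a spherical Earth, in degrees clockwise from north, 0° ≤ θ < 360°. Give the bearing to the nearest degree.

Δλ = -160.3103 − 174.4777 = -334.7880°; wrapped into (−180°, 180°]: 25.2120°.
θ = atan2( sin Δλ · cos φ₂ , cos φ₁ · sin φ₂ − sin φ₁ · cos φ₂ · cos Δλ )
  = atan2(0.38415, 0.23835) = 58.183° → normalised to [0°, 360°): 58.183°.

58°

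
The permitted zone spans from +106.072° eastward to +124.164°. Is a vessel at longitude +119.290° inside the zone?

Yes

Band width going east from +106.072° to +124.164°: ((124.164 − 106.072) mod 360) = 18.092°.
Offset of +119.290° east of the west edge: ((119.290 − 106.072) mod 360) = 13.218°.
13.218° ≤ 18.092° ⇒ inside.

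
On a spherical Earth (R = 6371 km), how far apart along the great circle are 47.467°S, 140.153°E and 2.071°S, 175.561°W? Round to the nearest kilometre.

Δλ = -175.561 − 140.153 = -315.714°; wrapped into (−180°, 180°]: 44.286°.
Δφ = -2.071 − -47.467 = 45.396°.
a = sin²(Δφ/2) + cos φ₁ · cos φ₂ · sin²(Δλ/2) = 0.244876.
c = 2·atan2(√a, √(1−a)) = 1.03532 rad → d = 6371·c ≈ 6596.05 km.

6596 km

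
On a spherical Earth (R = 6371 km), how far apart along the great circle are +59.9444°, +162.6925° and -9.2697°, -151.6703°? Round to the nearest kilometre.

Δλ = -151.6703 − 162.6925 = -314.3628°; wrapped into (−180°, 180°]: 45.6372°.
Δφ = -9.2697 − 59.9444 = -69.2141°.
a = sin²(Δφ/2) + cos φ₁ · cos φ₂ · sin²(Δλ/2) = 0.396904.
c = 2·atan2(√a, √(1−a)) = 1.36312 rad → d = 6371·c ≈ 8684.41 km.

8684 km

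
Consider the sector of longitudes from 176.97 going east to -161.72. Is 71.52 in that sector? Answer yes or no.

No

Band width going east from +176.97° to -161.72°: ((-161.72 − 176.97) mod 360) = 21.31°.
Offset of +71.52° east of the west edge: ((71.52 − 176.97) mod 360) = 254.55°.
254.55° > 21.31° ⇒ outside.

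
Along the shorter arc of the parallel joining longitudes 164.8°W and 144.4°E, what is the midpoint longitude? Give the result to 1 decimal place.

Signed shortest Δλ from -164.8° to +144.4° is -50.8°.
Midpoint longitude = -164.8° + (-50.8°)/2 = -164.8° − 25.4° = -190.2°.
Normalise into (−180°, 180°]: +169.8°.
(The naïve average (-164.8 + +144.4)/2 = -10.2° is on the wrong side of the globe.)

169.8°E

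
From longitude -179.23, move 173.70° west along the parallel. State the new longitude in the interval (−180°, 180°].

Start at -179.23°; shift −173.70° → -352.93°.
-352.93° lies outside (−180°, 180°]; add 360° → +7.07°.

+7.07°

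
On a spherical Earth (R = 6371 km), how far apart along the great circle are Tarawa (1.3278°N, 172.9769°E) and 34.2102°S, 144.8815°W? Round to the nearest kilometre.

5908 km

Δλ = -144.8815 − 172.9769 = -317.8584°; wrapped into (−180°, 180°]: 42.1416°.
Δφ = -34.2102 − 1.3278 = -35.5380°.
a = sin²(Δφ/2) + cos φ₁ · cos φ₂ · sin²(Δλ/2) = 0.199998.
c = 2·atan2(√a, √(1−a)) = 0.92729 rad → d = 6371·c ≈ 5907.77 km.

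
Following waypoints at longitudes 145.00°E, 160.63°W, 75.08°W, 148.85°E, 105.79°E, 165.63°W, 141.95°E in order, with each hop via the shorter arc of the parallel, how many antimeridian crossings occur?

Leg 1: +145.00° → -160.63°, shortest Δλ = 54.37° (east) — crosses 180°.
Leg 2: -160.63° → -75.08°, shortest Δλ = 85.55° (east) — does not cross 180°.
Leg 3: -75.08° → +148.85°, shortest Δλ = -136.07° (west) — crosses 180°.
Leg 4: +148.85° → +105.79°, shortest Δλ = -43.06° (west) — does not cross 180°.
Leg 5: +105.79° → -165.63°, shortest Δλ = 88.58° (east) — crosses 180°.
Leg 6: -165.63° → +141.95°, shortest Δλ = -52.42° (west) — crosses 180°.
Total crossings: 4.

4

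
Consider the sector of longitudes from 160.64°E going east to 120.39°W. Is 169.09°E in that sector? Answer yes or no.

Band width going east from +160.64° to -120.39°: ((-120.39 − 160.64) mod 360) = 78.97°.
Offset of +169.09° east of the west edge: ((169.09 − 160.64) mod 360) = 8.45°.
8.45° ≤ 78.97° ⇒ inside.

Yes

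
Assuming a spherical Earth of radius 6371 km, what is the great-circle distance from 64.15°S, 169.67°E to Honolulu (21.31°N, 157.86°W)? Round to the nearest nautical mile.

Δλ = -157.86 − 169.67 = -327.53°; wrapped into (−180°, 180°]: 32.47°.
Δφ = 21.31 − -64.15 = 85.46°.
a = sin²(Δφ/2) + cos φ₁ · cos φ₂ · sin²(Δλ/2) = 0.492173.
c = 2·atan2(√a, √(1−a)) = 1.55514 rad → d = 6371·c ≈ 9907.81 km ≈ 5349.79 nmi.

5350 nmi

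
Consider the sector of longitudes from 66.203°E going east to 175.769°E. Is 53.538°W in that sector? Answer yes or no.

No

Band width going east from +66.203° to +175.769°: ((175.769 − 66.203) mod 360) = 109.566°.
Offset of -53.538° east of the west edge: ((-53.538 − 66.203) mod 360) = 240.259°.
240.259° > 109.566° ⇒ outside.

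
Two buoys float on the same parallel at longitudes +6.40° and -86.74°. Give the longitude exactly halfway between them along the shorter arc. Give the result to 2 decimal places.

Signed shortest Δλ from +6.40° to -86.74° is -93.14°.
Midpoint longitude = +6.40° + (-93.14°)/2 = +6.40° − 46.57° = -40.17°.

-40.17°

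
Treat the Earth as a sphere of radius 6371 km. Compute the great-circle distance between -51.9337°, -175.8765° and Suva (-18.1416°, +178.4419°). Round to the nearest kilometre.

3790 km

Δλ = 178.4419 − -175.8765 = 354.3184°; wrapped into (−180°, 180°]: -5.6816°.
Δφ = -18.1416 − -51.9337 = 33.7921°.
a = sin²(Δφ/2) + cos φ₁ · cos φ₂ · sin²(Δλ/2) = 0.085909.
c = 2·atan2(√a, √(1−a)) = 0.59494 rad → d = 6371·c ≈ 3790.36 km.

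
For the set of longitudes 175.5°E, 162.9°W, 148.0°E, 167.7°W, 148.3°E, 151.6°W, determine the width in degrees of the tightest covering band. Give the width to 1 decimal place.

Sort the longitudes: -167.7°, -162.9°, -151.6°, +148.0°, +148.3°, +175.5°.
Eastward gaps between consecutive values (wrapping around): 4.8°, 11.3°, 299.6°, 0.3°, 27.2°, 16.8°.
Largest gap = 299.6° ⇒ minimal covering band is its complement: 360° − 299.6° = 60.4°.
Band runs from +148.0° eastward to -151.6°, crossing the antimeridian.

60.4°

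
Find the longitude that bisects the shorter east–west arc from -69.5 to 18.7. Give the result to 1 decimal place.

Signed shortest Δλ from -69.5° to +18.7° is +88.2°.
Midpoint longitude = -69.5° + (+88.2°)/2 = -69.5° + 44.1° = -25.4°.

-25.4°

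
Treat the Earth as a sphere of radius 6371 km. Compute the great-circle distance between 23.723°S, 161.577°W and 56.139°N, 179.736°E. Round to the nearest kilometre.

9054 km

Δλ = 179.736 − -161.577 = 341.313°; wrapped into (−180°, 180°]: -18.687°.
Δφ = 56.139 − -23.723 = 79.862°.
a = sin²(Δφ/2) + cos φ₁ · cos φ₂ · sin²(Δλ/2) = 0.425436.
c = 2·atan2(√a, √(1−a)) = 1.42111 rad → d = 6371·c ≈ 9053.89 km.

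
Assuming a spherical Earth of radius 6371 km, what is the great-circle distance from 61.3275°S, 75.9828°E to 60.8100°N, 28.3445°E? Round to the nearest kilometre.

Δλ = 28.3445 − 75.9828 = -47.6383°.
Δφ = 60.8100 − -61.3275 = 122.1375°.
a = sin²(Δφ/2) + cos φ₁ · cos φ₂ · sin²(Δλ/2) = 0.804141.
c = 2·atan2(√a, √(1−a)) = 2.22469 rad → d = 6371·c ≈ 14173.51 km.

14174 km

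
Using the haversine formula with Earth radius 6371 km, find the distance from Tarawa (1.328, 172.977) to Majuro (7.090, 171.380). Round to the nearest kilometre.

Δλ = 171.380 − 172.977 = -1.597°.
Δφ = 7.090 − 1.328 = 5.762°.
a = sin²(Δφ/2) + cos φ₁ · cos φ₂ · sin²(Δλ/2) = 0.002719.
c = 2·atan2(√a, √(1−a)) = 0.10433 rad → d = 6371·c ≈ 664.71 km.

665 km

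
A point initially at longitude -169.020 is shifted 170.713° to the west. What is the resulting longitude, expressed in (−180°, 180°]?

+20.267°

Start at -169.020°; shift −170.713° → -339.733°.
-339.733° lies outside (−180°, 180°]; add 360° → +20.267°.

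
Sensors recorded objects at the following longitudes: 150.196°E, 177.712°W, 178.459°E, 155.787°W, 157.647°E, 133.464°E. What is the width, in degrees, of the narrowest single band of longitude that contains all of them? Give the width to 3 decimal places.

70.749°

Sort the longitudes: -177.712°, -155.787°, +133.464°, +150.196°, +157.647°, +178.459°.
Eastward gaps between consecutive values (wrapping around): 21.925°, 289.251°, 16.732°, 7.451°, 20.812°, 3.829°.
Largest gap = 289.251° ⇒ minimal covering band is its complement: 360° − 289.251° = 70.749°.
Band runs from +133.464° eastward to -155.787°, crossing the antimeridian.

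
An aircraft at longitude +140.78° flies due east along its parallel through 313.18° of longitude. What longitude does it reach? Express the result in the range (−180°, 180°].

Start at +140.78°; shift +313.18° → +453.96°.
+453.96° lies outside (−180°, 180°]; subtract 360° → +93.96°.

+93.96°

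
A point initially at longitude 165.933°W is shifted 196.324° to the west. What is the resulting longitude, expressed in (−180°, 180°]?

Start at -165.933°; shift −196.324° → -362.257°.
-362.257° lies outside (−180°, 180°]; add 360° → -2.257°.

2.257°W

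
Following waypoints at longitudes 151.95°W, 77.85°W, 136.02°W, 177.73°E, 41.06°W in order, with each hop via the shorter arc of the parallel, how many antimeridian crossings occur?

2

Leg 1: -151.95° → -77.85°, shortest Δλ = 74.1° (east) — does not cross 180°.
Leg 2: -77.85° → -136.02°, shortest Δλ = -58.17° (west) — does not cross 180°.
Leg 3: -136.02° → +177.73°, shortest Δλ = -46.25° (west) — crosses 180°.
Leg 4: +177.73° → -41.06°, shortest Δλ = 141.21° (east) — crosses 180°.
Total crossings: 2.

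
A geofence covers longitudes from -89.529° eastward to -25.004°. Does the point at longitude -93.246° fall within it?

No

Band width going east from -89.529° to -25.004°: ((-25.004 − -89.529) mod 360) = 64.525°.
Offset of -93.246° east of the west edge: ((-93.246 − -89.529) mod 360) = 356.283°.
356.283° > 64.525° ⇒ outside.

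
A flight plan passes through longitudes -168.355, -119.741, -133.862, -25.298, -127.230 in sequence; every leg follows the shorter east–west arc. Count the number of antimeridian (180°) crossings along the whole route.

0

Leg 1: -168.355° → -119.741°, shortest Δλ = 48.614° (east) — does not cross 180°.
Leg 2: -119.741° → -133.862°, shortest Δλ = -14.121° (west) — does not cross 180°.
Leg 3: -133.862° → -25.298°, shortest Δλ = 108.564° (east) — does not cross 180°.
Leg 4: -25.298° → -127.230°, shortest Δλ = -101.932° (west) — does not cross 180°.
Total crossings: 0.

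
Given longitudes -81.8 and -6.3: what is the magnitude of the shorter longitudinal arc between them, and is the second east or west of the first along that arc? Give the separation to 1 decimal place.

Raw difference: -6.3 − -81.8 = 75.5°.
Normalise into (−180°, 180°]: 75.5° stays 75.5°.
Positive ⇒ the second point lies to the east; separation 75.5°.

75.5° east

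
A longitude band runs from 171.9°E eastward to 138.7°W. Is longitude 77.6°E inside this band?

No

Band width going east from +171.9° to -138.7°: ((-138.7 − 171.9) mod 360) = 49.4°.
Offset of +77.6° east of the west edge: ((77.6 − 171.9) mod 360) = 265.7°.
265.7° > 49.4° ⇒ outside.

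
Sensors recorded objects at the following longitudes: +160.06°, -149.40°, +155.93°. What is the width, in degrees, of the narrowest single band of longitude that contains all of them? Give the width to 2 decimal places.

Sort the longitudes: -149.40°, +155.93°, +160.06°.
Eastward gaps between consecutive values (wrapping around): 305.33°, 4.13°, 50.54°.
Largest gap = 305.33° ⇒ minimal covering band is its complement: 360° − 305.33° = 54.67°.
Band runs from +155.93° eastward to -149.40°, crossing the antimeridian.

54.67°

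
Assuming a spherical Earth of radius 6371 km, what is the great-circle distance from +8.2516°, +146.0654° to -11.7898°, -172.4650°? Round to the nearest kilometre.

Δλ = -172.4650 − 146.0654 = -318.5304°; wrapped into (−180°, 180°]: 41.4696°.
Δφ = -11.7898 − 8.2516 = -20.0414°.
a = sin²(Δφ/2) + cos φ₁ · cos φ₂ · sin²(Δλ/2) = 0.151709.
c = 2·atan2(√a, √(1−a)) = 0.80017 rad → d = 6371·c ≈ 5097.91 km.

5098 km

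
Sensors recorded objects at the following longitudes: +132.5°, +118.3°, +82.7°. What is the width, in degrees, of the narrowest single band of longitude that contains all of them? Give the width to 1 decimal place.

49.8°

Sort the longitudes: +82.7°, +118.3°, +132.5°.
Eastward gaps between consecutive values (wrapping around): 35.6°, 14.2°, 310.2°.
Largest gap = 310.2° ⇒ minimal covering band is its complement: 360° − 310.2° = 49.8°.
Band runs from +82.7° eastward to +132.5°.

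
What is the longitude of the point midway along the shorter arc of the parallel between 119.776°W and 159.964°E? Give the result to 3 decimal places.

Signed shortest Δλ from -119.776° to +159.964° is -80.260°.
Midpoint longitude = -119.776° + (-80.260°)/2 = -119.776° − 40.130° = -159.906°.
(The naïve average (-119.776 + +159.964)/2 = 20.094° is on the wrong side of the globe.)

159.906°W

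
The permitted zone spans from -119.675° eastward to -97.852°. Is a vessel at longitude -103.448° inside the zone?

Yes

Band width going east from -119.675° to -97.852°: ((-97.852 − -119.675) mod 360) = 21.823°.
Offset of -103.448° east of the west edge: ((-103.448 − -119.675) mod 360) = 16.227°.
16.227° ≤ 21.823° ⇒ inside.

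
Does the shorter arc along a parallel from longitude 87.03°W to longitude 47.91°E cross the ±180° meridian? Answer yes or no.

Signed shortest Δλ = ((47.91 − -87.03 + 180) mod 360) − 180 = 134.94°.
Going east by 134.94° from -87.03° reaches +47.91° without touching 180°.

No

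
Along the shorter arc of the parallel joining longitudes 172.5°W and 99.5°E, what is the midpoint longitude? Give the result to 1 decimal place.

Signed shortest Δλ from -172.5° to +99.5° is -88.0°.
Midpoint longitude = -172.5° + (-88.0°)/2 = -172.5° − 44.0° = -216.5°.
Normalise into (−180°, 180°]: +143.5°.
(The naïve average (-172.5 + +99.5)/2 = -36.5° is on the wrong side of the globe.)

143.5°E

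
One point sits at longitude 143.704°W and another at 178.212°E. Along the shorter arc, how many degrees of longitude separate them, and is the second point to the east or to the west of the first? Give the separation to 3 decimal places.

Raw difference: 178.212 − -143.704 = 321.916°.
Normalise into (−180°, 180°]: 321.916° − 360° = -38.084°.
Negative ⇒ the second point lies to the west; separation 38.084°.

38.084° west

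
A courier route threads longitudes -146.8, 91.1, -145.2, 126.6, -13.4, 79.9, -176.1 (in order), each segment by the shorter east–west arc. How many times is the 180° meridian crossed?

4

Leg 1: -146.8° → +91.1°, shortest Δλ = -122.1° (west) — crosses 180°.
Leg 2: +91.1° → -145.2°, shortest Δλ = 123.7° (east) — crosses 180°.
Leg 3: -145.2° → +126.6°, shortest Δλ = -88.2° (west) — crosses 180°.
Leg 4: +126.6° → -13.4°, shortest Δλ = -140.0° (west) — does not cross 180°.
Leg 5: -13.4° → +79.9°, shortest Δλ = 93.3° (east) — does not cross 180°.
Leg 6: +79.9° → -176.1°, shortest Δλ = 104.0° (east) — crosses 180°.
Total crossings: 4.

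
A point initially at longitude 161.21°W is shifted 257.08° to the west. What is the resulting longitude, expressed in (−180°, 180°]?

Start at -161.21°; shift −257.08° → -418.29°.
-418.29° lies outside (−180°, 180°]; add 360° → -58.29°.

58.29°W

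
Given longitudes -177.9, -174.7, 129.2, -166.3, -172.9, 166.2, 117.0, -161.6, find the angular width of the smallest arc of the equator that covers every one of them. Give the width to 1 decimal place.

81.4°

Sort the longitudes: -177.9°, -174.7°, -172.9°, -166.3°, -161.6°, +117.0°, +129.2°, +166.2°.
Eastward gaps between consecutive values (wrapping around): 3.2°, 1.8°, 6.6°, 4.7°, 278.6°, 12.2°, 37.0°, 15.9°.
Largest gap = 278.6° ⇒ minimal covering band is its complement: 360° − 278.6° = 81.4°.
Band runs from +117.0° eastward to -161.6°, crossing the antimeridian.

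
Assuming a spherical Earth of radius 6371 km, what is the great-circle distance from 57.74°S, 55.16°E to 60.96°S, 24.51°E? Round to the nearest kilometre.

Δλ = 24.51 − 55.16 = -30.65°.
Δφ = -60.96 − -57.74 = -3.22°.
a = sin²(Δφ/2) + cos φ₁ · cos φ₂ · sin²(Δλ/2) = 0.018888.
c = 2·atan2(√a, √(1−a)) = 0.27574 rad → d = 6371·c ≈ 1756.73 km.

1757 km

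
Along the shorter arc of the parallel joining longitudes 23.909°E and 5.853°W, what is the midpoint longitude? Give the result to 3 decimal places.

Signed shortest Δλ from +23.909° to -5.853° is -29.762°.
Midpoint longitude = +23.909° + (-29.762°)/2 = +23.909° − 14.881° = +9.028°.

9.028°E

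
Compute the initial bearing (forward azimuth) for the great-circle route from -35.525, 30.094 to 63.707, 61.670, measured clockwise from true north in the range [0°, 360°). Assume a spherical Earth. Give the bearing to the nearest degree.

14°

Δλ = 61.670 − 30.094 = 31.576°.
θ = atan2( sin Δλ · cos φ₂ , cos φ₁ · sin φ₂ − sin φ₁ · cos φ₂ · cos Δλ )
  = atan2(0.23195, 0.94894) = 13.735° → normalised to [0°, 360°): 13.735°.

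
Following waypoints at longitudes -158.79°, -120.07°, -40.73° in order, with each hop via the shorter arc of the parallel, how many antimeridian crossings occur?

Leg 1: -158.79° → -120.07°, shortest Δλ = 38.72° (east) — does not cross 180°.
Leg 2: -120.07° → -40.73°, shortest Δλ = 79.34° (east) — does not cross 180°.
Total crossings: 0.

0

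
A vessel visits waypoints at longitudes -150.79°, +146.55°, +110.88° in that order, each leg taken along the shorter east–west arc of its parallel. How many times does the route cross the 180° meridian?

1

Leg 1: -150.79° → +146.55°, shortest Δλ = -62.66° (west) — crosses 180°.
Leg 2: +146.55° → +110.88°, shortest Δλ = -35.67° (west) — does not cross 180°.
Total crossings: 1.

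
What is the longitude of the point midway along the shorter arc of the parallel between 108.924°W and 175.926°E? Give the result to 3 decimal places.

Signed shortest Δλ from -108.924° to +175.926° is -75.150°.
Midpoint longitude = -108.924° + (-75.150°)/2 = -108.924° − 37.575° = -146.499°.
(The naïve average (-108.924 + +175.926)/2 = 33.501° is on the wrong side of the globe.)

146.499°W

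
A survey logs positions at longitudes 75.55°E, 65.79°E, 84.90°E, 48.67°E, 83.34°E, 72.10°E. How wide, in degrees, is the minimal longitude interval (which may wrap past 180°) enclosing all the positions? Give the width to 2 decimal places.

36.23°

Sort the longitudes: +48.67°, +65.79°, +72.10°, +75.55°, +83.34°, +84.90°.
Eastward gaps between consecutive values (wrapping around): 17.12°, 6.31°, 3.45°, 7.79°, 1.56°, 323.77°.
Largest gap = 323.77° ⇒ minimal covering band is its complement: 360° − 323.77° = 36.23°.
Band runs from +48.67° eastward to +84.90°.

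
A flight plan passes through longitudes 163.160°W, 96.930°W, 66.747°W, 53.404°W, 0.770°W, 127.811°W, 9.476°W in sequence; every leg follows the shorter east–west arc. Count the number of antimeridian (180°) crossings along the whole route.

Leg 1: -163.160° → -96.930°, shortest Δλ = 66.23° (east) — does not cross 180°.
Leg 2: -96.930° → -66.747°, shortest Δλ = 30.183° (east) — does not cross 180°.
Leg 3: -66.747° → -53.404°, shortest Δλ = 13.343° (east) — does not cross 180°.
Leg 4: -53.404° → -0.770°, shortest Δλ = 52.634° (east) — does not cross 180°.
Leg 5: -0.770° → -127.811°, shortest Δλ = -127.041° (west) — does not cross 180°.
Leg 6: -127.811° → -9.476°, shortest Δλ = 118.335° (east) — does not cross 180°.
Total crossings: 0.

0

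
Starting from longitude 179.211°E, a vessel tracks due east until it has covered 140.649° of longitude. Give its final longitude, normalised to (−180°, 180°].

Start at +179.211°; shift +140.649° → +319.860°.
+319.860° lies outside (−180°, 180°]; subtract 360° → -40.140°.

40.140°W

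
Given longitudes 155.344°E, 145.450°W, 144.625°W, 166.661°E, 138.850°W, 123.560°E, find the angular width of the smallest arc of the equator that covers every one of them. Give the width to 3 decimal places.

97.590°

Sort the longitudes: -145.450°, -144.625°, -138.850°, +123.560°, +155.344°, +166.661°.
Eastward gaps between consecutive values (wrapping around): 0.825°, 5.775°, 262.410°, 31.784°, 11.317°, 47.889°.
Largest gap = 262.410° ⇒ minimal covering band is its complement: 360° − 262.410° = 97.590°.
Band runs from +123.560° eastward to -138.850°, crossing the antimeridian.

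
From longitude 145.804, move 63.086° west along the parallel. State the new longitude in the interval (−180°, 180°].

Start at +145.804°; shift −63.086° → +82.718°.
+82.718° already lies in (−180°, 180°].

+82.718°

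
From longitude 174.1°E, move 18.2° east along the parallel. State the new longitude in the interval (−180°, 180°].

167.7°W

Start at +174.1°; shift +18.2° → +192.3°.
+192.3° lies outside (−180°, 180°]; subtract 360° → -167.7°.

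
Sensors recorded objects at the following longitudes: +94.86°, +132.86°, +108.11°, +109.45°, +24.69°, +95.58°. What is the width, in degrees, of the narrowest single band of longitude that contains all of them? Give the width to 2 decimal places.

Sort the longitudes: +24.69°, +94.86°, +95.58°, +108.11°, +109.45°, +132.86°.
Eastward gaps between consecutive values (wrapping around): 70.17°, 0.72°, 12.53°, 1.34°, 23.41°, 251.83°.
Largest gap = 251.83° ⇒ minimal covering band is its complement: 360° − 251.83° = 108.17°.
Band runs from +24.69° eastward to +132.86°.

108.17°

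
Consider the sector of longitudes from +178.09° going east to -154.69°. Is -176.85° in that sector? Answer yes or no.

Band width going east from +178.09° to -154.69°: ((-154.69 − 178.09) mod 360) = 27.22°.
Offset of -176.85° east of the west edge: ((-176.85 − 178.09) mod 360) = 5.06°.
5.06° ≤ 27.22° ⇒ inside.

Yes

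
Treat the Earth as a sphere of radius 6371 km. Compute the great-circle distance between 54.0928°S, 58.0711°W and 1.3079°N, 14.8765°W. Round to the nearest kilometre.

Δλ = -14.8765 − -58.0711 = 43.1946°.
Δφ = 1.3079 − -54.0928 = 55.4007°.
a = sin²(Δφ/2) + cos φ₁ · cos φ₂ · sin²(Δλ/2) = 0.295520.
c = 2·atan2(√a, √(1−a)) = 1.14948 rad → d = 6371·c ≈ 7323.35 km.

7323 km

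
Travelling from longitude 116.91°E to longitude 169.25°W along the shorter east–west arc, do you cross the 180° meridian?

Naïve |-169.25 − 116.91| = 286.16° > 180°, so the shorter arc goes the other way round — across 180°.
Signed shortest Δλ = ((-169.25 − 116.91 + 180) mod 360) − 180 = 73.84°.
Going east by 73.84° from +116.91° passes through 180° before reaching -169.25°.

Yes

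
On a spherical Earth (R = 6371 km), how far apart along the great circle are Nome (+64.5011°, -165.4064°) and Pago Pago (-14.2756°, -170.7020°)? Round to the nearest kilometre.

Δλ = -170.7020 − -165.4064 = -5.2956°.
Δφ = -14.2756 − 64.5011 = -78.7767°.
a = sin²(Δφ/2) + cos φ₁ · cos φ₂ · sin²(Δλ/2) = 0.403574.
c = 2·atan2(√a, √(1−a)) = 1.37673 rad → d = 6371·c ≈ 8771.13 km.

8771 km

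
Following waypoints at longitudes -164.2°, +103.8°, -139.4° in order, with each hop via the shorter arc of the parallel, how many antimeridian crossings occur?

2

Leg 1: -164.2° → +103.8°, shortest Δλ = -92.0° (west) — crosses 180°.
Leg 2: +103.8° → -139.4°, shortest Δλ = 116.8° (east) — crosses 180°.
Total crossings: 2.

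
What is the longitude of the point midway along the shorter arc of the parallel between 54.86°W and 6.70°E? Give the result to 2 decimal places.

24.08°W

Signed shortest Δλ from -54.86° to +6.70° is +61.56°.
Midpoint longitude = -54.86° + (+61.56°)/2 = -54.86° + 30.78° = -24.08°.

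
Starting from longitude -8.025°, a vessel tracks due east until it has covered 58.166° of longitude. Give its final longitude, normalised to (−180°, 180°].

+50.141°

Start at -8.025°; shift +58.166° → +50.141°.
+50.141° already lies in (−180°, 180°].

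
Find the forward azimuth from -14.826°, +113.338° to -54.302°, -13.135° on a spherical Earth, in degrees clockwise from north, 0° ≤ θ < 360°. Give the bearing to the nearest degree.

208°

Δλ = -13.135 − 113.338 = -126.473°.
θ = atan2( sin Δλ · cos φ₂ , cos φ₁ · sin φ₂ − sin φ₁ · cos φ₂ · cos Δλ )
  = atan2(-0.46922, -0.87382) = -151.765° → normalised to [0°, 360°): 208.235°.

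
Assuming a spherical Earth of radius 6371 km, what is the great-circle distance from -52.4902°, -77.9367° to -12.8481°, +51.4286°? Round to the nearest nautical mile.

Δλ = 51.4286 − -77.9367 = 129.3653°.
Δφ = -12.8481 − -52.4902 = 39.6421°.
a = sin²(Δφ/2) + cos φ₁ · cos φ₂ · sin²(Δλ/2) = 0.600069.
c = 2·atan2(√a, √(1−a)) = 1.77230 rad → d = 6371·c ≈ 11291.30 km ≈ 6096.81 nmi.

6097 nmi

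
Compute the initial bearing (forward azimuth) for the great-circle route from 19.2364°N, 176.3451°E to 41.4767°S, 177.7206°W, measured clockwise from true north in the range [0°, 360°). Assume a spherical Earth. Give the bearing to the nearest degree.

Δλ = -177.7206 − 176.3451 = -354.0657°; wrapped into (−180°, 180°]: 5.9343°.
θ = atan2( sin Δλ · cos φ₂ , cos φ₁ · sin φ₂ − sin φ₁ · cos φ₂ · cos Δλ )
  = atan2(0.07746, -0.87086) = 174.917° → normalised to [0°, 360°): 174.917°.

175°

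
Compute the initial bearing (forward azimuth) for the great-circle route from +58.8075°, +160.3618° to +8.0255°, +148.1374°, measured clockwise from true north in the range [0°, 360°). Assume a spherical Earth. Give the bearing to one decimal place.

195.5°

Δλ = 148.1374 − 160.3618 = -12.2244°.
θ = atan2( sin Δλ · cos φ₂ , cos φ₁ · sin φ₂ − sin φ₁ · cos φ₂ · cos Δλ )
  = atan2(-0.20967, -0.75554) = -164.490° → normalised to [0°, 360°): 195.510°.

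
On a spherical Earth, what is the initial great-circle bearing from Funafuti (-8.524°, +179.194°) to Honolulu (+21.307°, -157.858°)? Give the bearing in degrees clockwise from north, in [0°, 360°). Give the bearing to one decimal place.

Δλ = -157.858 − 179.194 = -337.052°; wrapped into (−180°, 180°]: 22.948°.
θ = atan2( sin Δλ · cos φ₂ , cos φ₁ · sin φ₂ − sin φ₁ · cos φ₂ · cos Δλ )
  = atan2(0.36324, 0.48651) = 36.746° → normalised to [0°, 360°): 36.746°.

36.7°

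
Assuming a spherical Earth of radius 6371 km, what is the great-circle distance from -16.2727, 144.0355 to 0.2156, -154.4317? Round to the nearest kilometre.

6987 km

Δλ = -154.4317 − 144.0355 = -298.4672°; wrapped into (−180°, 180°]: 61.5328°.
Δφ = 0.2156 − -16.2727 = 16.4883°.
a = sin²(Δφ/2) + cos φ₁ · cos φ₂ · sin²(Δλ/2) = 0.271749.
c = 2·atan2(√a, √(1−a)) = 1.09674 rad → d = 6371·c ≈ 6987.31 km.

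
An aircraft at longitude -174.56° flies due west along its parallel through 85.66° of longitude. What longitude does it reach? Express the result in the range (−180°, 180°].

Start at -174.56°; shift −85.66° → -260.22°.
-260.22° lies outside (−180°, 180°]; add 360° → +99.78°.

+99.78°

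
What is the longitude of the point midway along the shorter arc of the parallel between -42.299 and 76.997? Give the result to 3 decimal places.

Signed shortest Δλ from -42.299° to +76.997° is +119.296°.
Midpoint longitude = -42.299° + (+119.296°)/2 = -42.299° + 59.648° = +17.349°.

+17.349°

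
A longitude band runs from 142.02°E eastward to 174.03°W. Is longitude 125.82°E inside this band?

Band width going east from +142.02° to -174.03°: ((-174.03 − 142.02) mod 360) = 43.95°.
Offset of +125.82° east of the west edge: ((125.82 − 142.02) mod 360) = 343.80°.
343.80° > 43.95° ⇒ outside.

No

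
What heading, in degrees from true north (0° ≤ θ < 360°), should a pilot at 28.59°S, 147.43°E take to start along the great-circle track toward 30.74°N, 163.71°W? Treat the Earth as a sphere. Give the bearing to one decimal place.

Δλ = -163.71 − 147.43 = -311.14°; wrapped into (−180°, 180°]: 48.86°.
θ = atan2( sin Δλ · cos φ₂ , cos φ₁ · sin φ₂ − sin φ₁ · cos φ₂ · cos Δλ )
  = atan2(0.64729, 0.71941) = 41.979° → normalised to [0°, 360°): 41.979°.

42.0°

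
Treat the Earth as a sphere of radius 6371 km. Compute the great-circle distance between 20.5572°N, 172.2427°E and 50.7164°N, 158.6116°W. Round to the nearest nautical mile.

Δλ = -158.6116 − 172.2427 = -330.8543°; wrapped into (−180°, 180°]: 29.1457°.
Δφ = 50.7164 − 20.5572 = 30.1592°.
a = sin²(Δφ/2) + cos φ₁ · cos φ₂ · sin²(Δλ/2) = 0.105215.
c = 2·atan2(√a, √(1−a)) = 0.66069 rad → d = 6371·c ≈ 4209.25 km ≈ 2272.81 nmi.

2273 nmi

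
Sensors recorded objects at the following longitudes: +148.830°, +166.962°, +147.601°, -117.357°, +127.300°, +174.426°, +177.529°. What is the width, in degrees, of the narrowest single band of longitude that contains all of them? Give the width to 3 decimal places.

115.343°

Sort the longitudes: -117.357°, +127.300°, +147.601°, +148.830°, +166.962°, +174.426°, +177.529°.
Eastward gaps between consecutive values (wrapping around): 244.657°, 20.301°, 1.229°, 18.132°, 7.464°, 3.103°, 65.114°.
Largest gap = 244.657° ⇒ minimal covering band is its complement: 360° − 244.657° = 115.343°.
Band runs from +127.300° eastward to -117.357°, crossing the antimeridian.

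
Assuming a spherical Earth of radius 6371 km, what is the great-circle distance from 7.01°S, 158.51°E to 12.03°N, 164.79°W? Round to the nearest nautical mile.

2471 nmi

Δλ = -164.79 − 158.51 = -323.30°; wrapped into (−180°, 180°]: 36.70°.
Δφ = 12.03 − -7.01 = 19.04°.
a = sin²(Δφ/2) + cos φ₁ · cos φ₂ · sin²(Δλ/2) = 0.123565.
c = 2·atan2(√a, √(1−a)) = 0.71839 rad → d = 6371·c ≈ 4576.84 km ≈ 2471.29 nmi.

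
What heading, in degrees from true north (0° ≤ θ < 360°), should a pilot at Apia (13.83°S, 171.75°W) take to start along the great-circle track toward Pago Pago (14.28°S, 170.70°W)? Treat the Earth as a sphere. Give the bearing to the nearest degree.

114°

Δλ = -170.70 − -171.75 = 1.05°.
θ = atan2( sin Δλ · cos φ₂ , cos φ₁ · sin φ₂ − sin φ₁ · cos φ₂ · cos Δλ )
  = atan2(0.01776, -0.00789) = 113.963° → normalised to [0°, 360°): 113.963°.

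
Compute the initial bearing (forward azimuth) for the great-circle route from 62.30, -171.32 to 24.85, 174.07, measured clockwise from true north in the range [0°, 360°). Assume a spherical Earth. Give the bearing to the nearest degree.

Δλ = 174.07 − -171.32 = 345.39°; wrapped into (−180°, 180°]: -14.61°.
θ = atan2( sin Δλ · cos φ₂ , cos φ₁ · sin φ₂ − sin φ₁ · cos φ₂ · cos Δλ )
  = atan2(-0.22888, -0.58209) = -158.535° → normalised to [0°, 360°): 201.465°.

201°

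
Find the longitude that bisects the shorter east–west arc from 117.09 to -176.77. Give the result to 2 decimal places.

Signed shortest Δλ from +117.09° to -176.77° is +66.14°.
Midpoint longitude = +117.09° + (+66.14°)/2 = +117.09° + 33.07° = +150.16°.
(The naïve average (+117.09 + -176.77)/2 = -29.84° is on the wrong side of the globe.)

+150.16°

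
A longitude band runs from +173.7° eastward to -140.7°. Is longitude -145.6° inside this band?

Band width going east from +173.7° to -140.7°: ((-140.7 − 173.7) mod 360) = 45.6°.
Offset of -145.6° east of the west edge: ((-145.6 − 173.7) mod 360) = 40.7°.
40.7° ≤ 45.6° ⇒ inside.

Yes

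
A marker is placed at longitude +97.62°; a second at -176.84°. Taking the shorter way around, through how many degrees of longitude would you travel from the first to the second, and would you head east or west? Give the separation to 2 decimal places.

85.54° east

Raw difference: -176.84 − 97.62 = -274.46°.
Normalise into (−180°, 180°]: -274.46° + 360° = 85.54°.
Positive ⇒ the second point lies to the east; separation 85.54°.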